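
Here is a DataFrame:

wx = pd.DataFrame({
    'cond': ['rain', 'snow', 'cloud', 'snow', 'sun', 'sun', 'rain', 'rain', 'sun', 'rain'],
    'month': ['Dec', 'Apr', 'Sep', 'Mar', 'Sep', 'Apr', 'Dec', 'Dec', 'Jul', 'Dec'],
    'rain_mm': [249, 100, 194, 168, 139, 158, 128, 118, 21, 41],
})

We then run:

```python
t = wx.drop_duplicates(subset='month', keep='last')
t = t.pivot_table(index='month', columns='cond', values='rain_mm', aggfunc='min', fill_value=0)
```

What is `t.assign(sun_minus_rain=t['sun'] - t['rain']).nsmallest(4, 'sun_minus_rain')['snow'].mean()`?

drop duplicate month (keep=last):
   cond month  rain_mm
3  snow   Mar      168
4   sun   Sep      139
5   sun   Apr      158
8   sun   Jul       21
9  rain   Dec       41
pivot: rows=month, cols=cond, min(rain_mm):
cond   rain  snow  sun
month                 
Apr       0     0  158
Dec      41     0    0
Jul       0     0   21
Mar       0   168    0
Sep       0     0  139
add column sun_minus_rain = t['sun'] - t['rain']:
cond   rain  snow  sun  sun_minus_rain
month                                 
Apr       0     0  158             158
Dec      41     0    0             -41
Jul       0     0   21              21
Mar       0   168    0               0
Sep       0     0  139             139
take 4 rows with smallest sun_minus_rain:
cond   rain  snow  sun  sun_minus_rain
month                                 
Dec      41     0    0             -41
Mar       0   168    0               0
Jul       0     0   21              21
Sep       0     0  139             139
Finally, mean of column 'snow' = 42.0.

42.0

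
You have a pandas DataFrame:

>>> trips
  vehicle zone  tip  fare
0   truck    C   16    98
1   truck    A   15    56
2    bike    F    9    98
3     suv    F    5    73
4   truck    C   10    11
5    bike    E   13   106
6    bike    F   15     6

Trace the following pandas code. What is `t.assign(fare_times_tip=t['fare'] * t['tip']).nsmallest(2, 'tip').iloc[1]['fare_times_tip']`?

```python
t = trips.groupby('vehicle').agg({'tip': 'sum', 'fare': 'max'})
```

group by vehicle: sum(tip), max(fare):
         tip  fare
vehicle           
bike      37   106
suv        5    73
truck     41    98
add column fare_times_tip = t['fare'] * t['tip']:
         tip  fare  fare_times_tip
vehicle                           
bike      37   106            3922
suv        5    73             365
truck     41    98            4018
take 2 rows with smallest tip:
         tip  fare  fare_times_tip
vehicle                           
suv        5    73             365
bike      37   106            3922

3922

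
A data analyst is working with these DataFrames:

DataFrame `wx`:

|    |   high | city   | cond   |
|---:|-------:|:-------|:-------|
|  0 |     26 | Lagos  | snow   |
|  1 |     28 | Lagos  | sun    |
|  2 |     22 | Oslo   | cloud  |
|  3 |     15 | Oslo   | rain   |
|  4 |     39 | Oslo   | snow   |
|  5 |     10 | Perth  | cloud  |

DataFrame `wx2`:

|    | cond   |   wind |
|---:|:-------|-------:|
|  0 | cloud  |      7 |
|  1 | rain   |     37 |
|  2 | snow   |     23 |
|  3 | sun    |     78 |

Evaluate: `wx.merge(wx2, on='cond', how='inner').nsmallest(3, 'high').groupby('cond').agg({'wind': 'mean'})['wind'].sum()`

merge on 'cond' (how='inner') → 6 rows:
   high   city   cond  wind
0    26  Lagos   snow    23
1    28  Lagos    sun    78
2    22   Oslo  cloud     7
3    15   Oslo   rain    37
4    39   Oslo   snow    23
5    10  Perth  cloud     7
take 3 rows with smallest high:
   high   city   cond  wind
5    10  Perth  cloud     7
3    15   Oslo   rain    37
2    22   Oslo  cloud     7
group by cond, mean of wind:
       wind
cond       
cloud   7.0
rain   37.0
Reading off the sum of column 'wind', we get 44.0.

44.0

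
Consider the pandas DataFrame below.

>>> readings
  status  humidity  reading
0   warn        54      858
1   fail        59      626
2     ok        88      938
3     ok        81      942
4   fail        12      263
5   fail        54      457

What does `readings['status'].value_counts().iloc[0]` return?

3

value_counts of status:
status
fail    3
ok      2
warn    1
Name: count, dtype: int64
Then the value at position 0: 3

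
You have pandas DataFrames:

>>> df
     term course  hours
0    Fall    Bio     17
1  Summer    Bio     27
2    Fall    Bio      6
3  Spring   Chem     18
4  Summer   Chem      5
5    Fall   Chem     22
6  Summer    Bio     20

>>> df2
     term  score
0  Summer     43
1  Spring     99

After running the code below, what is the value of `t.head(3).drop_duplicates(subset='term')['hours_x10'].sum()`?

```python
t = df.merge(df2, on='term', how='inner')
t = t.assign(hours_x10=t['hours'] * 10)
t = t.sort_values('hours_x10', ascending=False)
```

450

merge on 'term' (how='inner') → 4 rows:
     term course  hours  score
0  Summer    Bio     27     43
1  Spring   Chem     18     99
2  Summer   Chem      5     43
3  Summer    Bio     20     43
add column hours_x10 = t['hours'] * 10:
     term course  hours  score  hours_x10
0  Summer    Bio     27     43        270
1  Spring   Chem     18     99        180
2  Summer   Chem      5     43         50
3  Summer    Bio     20     43        200
sort by hours_x10 descending:
     term course  hours  score  hours_x10
0  Summer    Bio     27     43        270
3  Summer    Bio     20     43        200
1  Spring   Chem     18     99        180
2  Summer   Chem      5     43         50
take first 3 rows:
     term course  hours  score  hours_x10
0  Summer    Bio     27     43        270
3  Summer    Bio     20     43        200
1  Spring   Chem     18     99        180
drop duplicate term (keep=first):
     term course  hours  score  hours_x10
0  Summer    Bio     27     43        270
1  Spring   Chem     18     99        180
sum of column 'hours_x10' → 450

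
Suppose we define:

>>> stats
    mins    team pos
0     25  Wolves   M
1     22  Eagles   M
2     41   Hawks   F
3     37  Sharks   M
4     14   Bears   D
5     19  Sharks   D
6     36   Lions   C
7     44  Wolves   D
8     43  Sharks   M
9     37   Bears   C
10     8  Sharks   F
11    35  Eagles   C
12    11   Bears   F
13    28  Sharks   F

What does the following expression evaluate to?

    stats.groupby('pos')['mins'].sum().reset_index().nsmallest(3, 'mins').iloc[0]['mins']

group by pos, sum of mins:
pos
C    108
D     77
F     88
M    127
Name: mins, dtype: int64
reset_index():
  pos  mins
0   C   108
1   D    77
2   F    88
3   M   127
take 3 rows with smallest mins:
  pos  mins
1   D    77
2   F    88
0   C   108
Taking the value at position 0, column 'mins' gives 77.

77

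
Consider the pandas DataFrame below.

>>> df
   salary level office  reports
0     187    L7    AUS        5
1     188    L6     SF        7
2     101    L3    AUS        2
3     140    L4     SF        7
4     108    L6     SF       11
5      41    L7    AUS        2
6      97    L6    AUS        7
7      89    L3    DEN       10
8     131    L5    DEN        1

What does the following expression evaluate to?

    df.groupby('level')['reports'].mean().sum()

group by level, mean of reports:
level
L3    6.000000
L4    7.000000
L5    1.000000
L6    8.333333
L7    3.500000
Name: reports, dtype: float64
So sum() = 25.8333333333.

25.8333333333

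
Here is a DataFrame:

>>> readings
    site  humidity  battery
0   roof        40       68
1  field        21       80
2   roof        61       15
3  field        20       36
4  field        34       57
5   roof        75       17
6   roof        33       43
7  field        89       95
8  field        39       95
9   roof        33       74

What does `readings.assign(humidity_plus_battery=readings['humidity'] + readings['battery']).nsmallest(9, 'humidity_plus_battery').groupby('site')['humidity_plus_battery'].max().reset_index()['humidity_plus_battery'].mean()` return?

add column humidity_plus_battery = readings['humidity'] + readings['battery']:
    site  humidity  battery  humidity_plus_battery
0   roof        40       68                    108
1  field        21       80                    101
2   roof        61       15                     76
3  field        20       36                     56
4  field        34       57                     91
5   roof        75       17                     92
6   roof        33       43                     76
7  field        89       95                    184
8  field        39       95                    134
9   roof        33       74                    107
take 9 rows with smallest humidity_plus_battery:
    site  humidity  battery  humidity_plus_battery
3  field        20       36                     56
2   roof        61       15                     76
6   roof        33       43                     76
4  field        34       57                     91
5   roof        75       17                     92
1  field        21       80                    101
9   roof        33       74                    107
0   roof        40       68                    108
8  field        39       95                    134
group by site, max of humidity_plus_battery:
site
field    134
roof     108
Name: humidity_plus_battery, dtype: int64
reset_index():
    site  humidity_plus_battery
0  field                    134
1   roof                    108
mean of column 'humidity_plus_battery' → 121.0

121.0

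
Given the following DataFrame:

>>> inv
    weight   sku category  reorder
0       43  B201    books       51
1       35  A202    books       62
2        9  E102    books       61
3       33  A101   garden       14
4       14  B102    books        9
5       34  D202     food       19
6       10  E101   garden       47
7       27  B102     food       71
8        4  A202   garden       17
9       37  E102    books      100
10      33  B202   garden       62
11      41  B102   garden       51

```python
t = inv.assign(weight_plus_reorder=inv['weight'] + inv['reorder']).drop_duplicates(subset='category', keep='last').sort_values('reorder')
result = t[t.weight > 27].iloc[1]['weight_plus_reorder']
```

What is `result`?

137

add column weight_plus_reorder = inv['weight'] + inv['reorder']:
    weight   sku category  reorder  weight_plus_reorder
0       43  B201    books       51                   94
1       35  A202    books       62                   97
2        9  E102    books       61                   70
3       33  A101   garden       14                   47
4       14  B102    books        9                   23
5       34  D202     food       19                   53
6       10  E101   garden       47                   57
7       27  B102     food       71                   98
8        4  A202   garden       17                   21
9       37  E102    books      100                  137
10      33  B202   garden       62                   95
11      41  B102   garden       51                   92
drop duplicate category (keep=last):
    weight   sku category  reorder  weight_plus_reorder
7       27  B102     food       71                   98
9       37  E102    books      100                  137
11      41  B102   garden       51                   92
sort by reorder:
    weight   sku category  reorder  weight_plus_reorder
11      41  B102   garden       51                   92
7       27  B102     food       71                   98
9       37  E102    books      100                  137
filter rows where weight > 27:
    weight   sku category  reorder  weight_plus_reorder
11      41  B102   garden       51                   92
9       37  E102    books      100                  137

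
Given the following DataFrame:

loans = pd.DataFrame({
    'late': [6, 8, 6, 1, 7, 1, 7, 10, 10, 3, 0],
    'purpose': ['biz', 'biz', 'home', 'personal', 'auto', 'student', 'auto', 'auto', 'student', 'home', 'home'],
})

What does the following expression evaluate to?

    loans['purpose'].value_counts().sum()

11

value_counts of purpose:
purpose
home        3
auto        3
biz         2
student     2
personal    1
Name: count, dtype: int64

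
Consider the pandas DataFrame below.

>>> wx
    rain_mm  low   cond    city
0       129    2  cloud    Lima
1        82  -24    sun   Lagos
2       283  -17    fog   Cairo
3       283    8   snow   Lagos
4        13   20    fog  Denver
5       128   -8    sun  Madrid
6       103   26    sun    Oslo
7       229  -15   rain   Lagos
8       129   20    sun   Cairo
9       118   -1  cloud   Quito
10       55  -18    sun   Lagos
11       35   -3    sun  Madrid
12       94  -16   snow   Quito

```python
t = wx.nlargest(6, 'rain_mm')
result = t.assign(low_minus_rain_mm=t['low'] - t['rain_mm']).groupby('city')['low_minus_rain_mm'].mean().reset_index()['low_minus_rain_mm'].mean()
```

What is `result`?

take 6 rows with largest rain_mm:
   rain_mm  low   cond    city
2      283  -17    fog   Cairo
3      283    8   snow   Lagos
7      229  -15   rain   Lagos
0      129    2  cloud    Lima
8      129   20    sun   Cairo
5      128   -8    sun  Madrid
add column low_minus_rain_mm = t['low'] - t['rain_mm']:
   rain_mm  low   cond    city  low_minus_rain_mm
2      283  -17    fog   Cairo               -300
3      283    8   snow   Lagos               -275
7      229  -15   rain   Lagos               -244
0      129    2  cloud    Lima               -127
8      129   20    sun   Cairo               -109
5      128   -8    sun  Madrid               -136
group by city, mean of low_minus_rain_mm:
city
Cairo    -204.5
Lagos    -259.5
Lima     -127.0
Madrid   -136.0
Name: low_minus_rain_mm, dtype: float64
reset_index():
     city  low_minus_rain_mm
0   Cairo             -204.5
1   Lagos             -259.5
2    Lima             -127.0
3  Madrid             -136.0

-181.75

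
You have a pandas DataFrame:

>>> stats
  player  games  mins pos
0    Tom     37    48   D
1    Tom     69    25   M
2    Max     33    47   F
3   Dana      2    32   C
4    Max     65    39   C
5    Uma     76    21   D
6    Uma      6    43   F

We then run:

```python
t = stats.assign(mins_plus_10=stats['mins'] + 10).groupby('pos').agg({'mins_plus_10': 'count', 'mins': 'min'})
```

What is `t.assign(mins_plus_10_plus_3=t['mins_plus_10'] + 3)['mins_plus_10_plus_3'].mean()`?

add column mins_plus_10 = stats['mins'] + 10:
  player  games  mins pos  mins_plus_10
0    Tom     37    48   D            58
1    Tom     69    25   M            35
2    Max     33    47   F            57
3   Dana      2    32   C            42
4    Max     65    39   C            49
5    Uma     76    21   D            31
6    Uma      6    43   F            53
group by pos: count(mins_plus_10), min(mins):
     mins_plus_10  mins
pos                    
C               2    32
D               2    21
F               2    43
M               1    25
add column mins_plus_10_plus_3 = t['mins_plus_10'] + 3:
     mins_plus_10  mins  mins_plus_10_plus_3
pos                                         
C               2    32                    5
D               2    21                    5
F               2    43                    5
M               1    25                    4
The mean of column 'mins_plus_10_plus_3' is 4.75.

4.75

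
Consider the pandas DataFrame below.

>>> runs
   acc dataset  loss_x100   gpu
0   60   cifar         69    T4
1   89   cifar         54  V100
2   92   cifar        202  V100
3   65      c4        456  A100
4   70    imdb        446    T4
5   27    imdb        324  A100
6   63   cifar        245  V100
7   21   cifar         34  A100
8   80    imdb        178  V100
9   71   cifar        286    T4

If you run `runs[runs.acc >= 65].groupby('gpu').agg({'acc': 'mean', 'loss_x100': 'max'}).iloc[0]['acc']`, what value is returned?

filter rows where acc >= 65:
   acc dataset  loss_x100   gpu
1   89   cifar         54  V100
2   92   cifar        202  V100
3   65      c4        456  A100
4   70    imdb        446    T4
8   80    imdb        178  V100
9   71   cifar        286    T4
group by gpu: mean(acc), max(loss_x100):
       acc  loss_x100
gpu                  
A100  65.0        456
T4    70.5        446
V100  87.0        202

65.0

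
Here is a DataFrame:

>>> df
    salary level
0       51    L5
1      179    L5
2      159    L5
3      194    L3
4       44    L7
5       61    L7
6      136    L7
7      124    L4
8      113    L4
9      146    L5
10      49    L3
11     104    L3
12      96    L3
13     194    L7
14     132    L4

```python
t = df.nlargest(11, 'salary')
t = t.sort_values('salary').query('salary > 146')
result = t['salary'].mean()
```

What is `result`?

181.5

take 11 rows with largest salary:
    salary level
3      194    L3
13     194    L7
1      179    L5
2      159    L5
9      146    L5
6      136    L7
14     132    L4
7      124    L4
8      113    L4
11     104    L3
12      96    L3
sort by salary:
    salary level
12      96    L3
11     104    L3
8      113    L4
7      124    L4
14     132    L4
6      136    L7
9      146    L5
2      159    L5
1      179    L5
3      194    L3
13     194    L7
filter rows where salary > 146:
    salary level
2      159    L5
1      179    L5
3      194    L3
13     194    L7
So mean() = 181.5.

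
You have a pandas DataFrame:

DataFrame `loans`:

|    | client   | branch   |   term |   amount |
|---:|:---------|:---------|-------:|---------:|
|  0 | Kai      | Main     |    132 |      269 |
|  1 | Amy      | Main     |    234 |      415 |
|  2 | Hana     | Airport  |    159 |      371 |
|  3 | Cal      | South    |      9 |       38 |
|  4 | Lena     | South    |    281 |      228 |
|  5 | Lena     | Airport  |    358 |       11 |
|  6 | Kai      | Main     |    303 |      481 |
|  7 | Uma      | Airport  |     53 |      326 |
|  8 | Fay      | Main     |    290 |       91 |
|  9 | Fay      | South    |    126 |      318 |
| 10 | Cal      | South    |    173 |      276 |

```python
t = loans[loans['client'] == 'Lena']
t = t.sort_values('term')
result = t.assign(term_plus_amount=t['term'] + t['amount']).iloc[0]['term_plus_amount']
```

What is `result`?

filter rows where client == 'Lena':
  client   branch  term  amount
4   Lena    South   281     228
5   Lena  Airport   358      11
sort by term:
  client   branch  term  amount
4   Lena    South   281     228
5   Lena  Airport   358      11
add column term_plus_amount = t['term'] + t['amount']:
  client   branch  term  amount  term_plus_amount
4   Lena    South   281     228               509
5   Lena  Airport   358      11               369
So iloc[0]['term_plus_amount'] = 509.

509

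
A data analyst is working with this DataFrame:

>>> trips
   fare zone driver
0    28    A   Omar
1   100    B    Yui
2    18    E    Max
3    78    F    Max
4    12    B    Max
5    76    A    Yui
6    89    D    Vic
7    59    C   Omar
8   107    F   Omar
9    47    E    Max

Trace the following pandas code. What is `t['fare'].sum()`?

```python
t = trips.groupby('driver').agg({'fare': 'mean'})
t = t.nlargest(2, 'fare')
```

group by driver, mean of fare:
             fare
driver           
Max     38.750000
Omar    64.666667
Vic     89.000000
Yui     88.000000
take 2 rows with largest fare:
        fare
driver      
Vic     89.0
Yui     88.0
So sum() = 177.0.

177.0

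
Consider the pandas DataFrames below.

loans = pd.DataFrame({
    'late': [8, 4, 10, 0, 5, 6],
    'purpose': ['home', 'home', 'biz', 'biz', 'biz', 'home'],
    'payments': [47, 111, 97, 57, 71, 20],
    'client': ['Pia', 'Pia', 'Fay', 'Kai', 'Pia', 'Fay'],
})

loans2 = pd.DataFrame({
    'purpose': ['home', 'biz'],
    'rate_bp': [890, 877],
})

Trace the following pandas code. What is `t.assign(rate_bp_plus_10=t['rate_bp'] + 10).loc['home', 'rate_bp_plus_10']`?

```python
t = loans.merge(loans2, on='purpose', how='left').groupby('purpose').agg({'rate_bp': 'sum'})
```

merge on 'purpose' (how='left') → 6 rows:
   late purpose  payments client  rate_bp
0     8    home        47    Pia      890
1     4    home       111    Pia      890
2    10     biz        97    Fay      877
3     0     biz        57    Kai      877
4     5     biz        71    Pia      877
5     6    home        20    Fay      890
group by purpose, sum of rate_bp:
         rate_bp
purpose         
biz         2631
home        2670
add column rate_bp_plus_10 = t['rate_bp'] + 10:
         rate_bp  rate_bp_plus_10
purpose                          
biz         2631             2641
home        2670             2680

2680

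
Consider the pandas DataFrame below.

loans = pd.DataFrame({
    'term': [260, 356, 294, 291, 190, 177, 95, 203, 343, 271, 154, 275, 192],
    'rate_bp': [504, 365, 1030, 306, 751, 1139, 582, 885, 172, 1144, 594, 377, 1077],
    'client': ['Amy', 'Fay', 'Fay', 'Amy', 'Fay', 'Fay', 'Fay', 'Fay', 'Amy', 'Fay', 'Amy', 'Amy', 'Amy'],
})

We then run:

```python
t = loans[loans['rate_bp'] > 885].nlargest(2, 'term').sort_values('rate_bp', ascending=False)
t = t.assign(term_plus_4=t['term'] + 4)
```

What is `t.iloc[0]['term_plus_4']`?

275

filter rows where rate_bp > 885:
    term  rate_bp client
2    294     1030    Fay
5    177     1139    Fay
9    271     1144    Fay
12   192     1077    Amy
take 2 rows with largest term:
   term  rate_bp client
2   294     1030    Fay
9   271     1144    Fay
sort by rate_bp descending:
   term  rate_bp client
9   271     1144    Fay
2   294     1030    Fay
add column term_plus_4 = t['term'] + 4:
   term  rate_bp client  term_plus_4
9   271     1144    Fay          275
2   294     1030    Fay          298
So iloc[0]['term_plus_4'] = 275.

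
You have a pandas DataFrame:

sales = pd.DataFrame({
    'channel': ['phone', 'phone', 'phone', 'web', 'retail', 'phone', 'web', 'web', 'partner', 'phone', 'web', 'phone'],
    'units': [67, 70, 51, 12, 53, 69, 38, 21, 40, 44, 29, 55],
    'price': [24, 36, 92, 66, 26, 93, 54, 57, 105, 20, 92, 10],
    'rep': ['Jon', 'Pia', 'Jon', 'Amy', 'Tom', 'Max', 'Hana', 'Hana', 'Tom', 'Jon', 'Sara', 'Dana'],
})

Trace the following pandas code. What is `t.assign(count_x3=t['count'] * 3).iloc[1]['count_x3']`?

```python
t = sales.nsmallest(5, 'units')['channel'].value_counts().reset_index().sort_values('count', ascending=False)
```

take 5 rows with smallest units:
    channel  units  price   rep
3       web     12     66   Amy
7       web     21     57  Hana
10      web     29     92  Sara
6       web     38     54  Hana
8   partner     40    105   Tom
value_counts of channel:
channel
web        4
partner    1
Name: count, dtype: int64
reset_index():
   channel  count
0      web      4
1  partner      1
sort by count descending:
   channel  count
0      web      4
1  partner      1
add column count_x3 = t['count'] * 3:
   channel  count  count_x3
0      web      4        12
1  partner      1         3
Finally, value at position 1, column 'count_x3' = 3.

3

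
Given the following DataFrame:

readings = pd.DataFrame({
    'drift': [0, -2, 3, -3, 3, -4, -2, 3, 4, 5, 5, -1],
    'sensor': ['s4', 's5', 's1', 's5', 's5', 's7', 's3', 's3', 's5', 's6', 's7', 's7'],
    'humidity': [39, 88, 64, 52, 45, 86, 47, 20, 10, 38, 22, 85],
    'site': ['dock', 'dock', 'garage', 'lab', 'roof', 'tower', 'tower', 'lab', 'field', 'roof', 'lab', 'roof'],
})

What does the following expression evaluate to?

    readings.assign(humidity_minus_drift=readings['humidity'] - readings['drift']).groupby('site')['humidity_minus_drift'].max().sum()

388

add column humidity_minus_drift = readings['humidity'] - readings['drift']:
    drift sensor  humidity    site  humidity_minus_drift
0       0     s4        39    dock                    39
1      -2     s5        88    dock                    90
2       3     s1        64  garage                    61
3      -3     s5        52     lab                    55
4       3     s5        45    roof                    42
5      -4     s7        86   tower                    90
6      -2     s3        47   tower                    49
7       3     s3        20     lab                    17
8       4     s5        10   field                     6
9       5     s6        38    roof                    33
10      5     s7        22     lab                    17
11     -1     s7        85    roof                    86
group by site, max of humidity_minus_drift:
site
dock      90
field      6
garage    61
lab       55
roof      86
tower     90
Name: humidity_minus_drift, dtype: int64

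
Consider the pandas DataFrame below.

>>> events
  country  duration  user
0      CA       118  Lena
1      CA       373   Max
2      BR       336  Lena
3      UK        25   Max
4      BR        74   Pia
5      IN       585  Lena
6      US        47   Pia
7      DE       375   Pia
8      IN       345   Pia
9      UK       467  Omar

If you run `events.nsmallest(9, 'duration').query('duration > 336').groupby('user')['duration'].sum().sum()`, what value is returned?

1560

take 9 rows with smallest duration:
  country  duration  user
3      UK        25   Max
6      US        47   Pia
4      BR        74   Pia
0      CA       118  Lena
2      BR       336  Lena
8      IN       345   Pia
1      CA       373   Max
7      DE       375   Pia
9      UK       467  Omar
filter rows where duration > 336:
  country  duration  user
8      IN       345   Pia
1      CA       373   Max
7      DE       375   Pia
9      UK       467  Omar
group by user, sum of duration:
user
Max     373
Omar    467
Pia     720
Name: duration, dtype: int64
Hence 1560.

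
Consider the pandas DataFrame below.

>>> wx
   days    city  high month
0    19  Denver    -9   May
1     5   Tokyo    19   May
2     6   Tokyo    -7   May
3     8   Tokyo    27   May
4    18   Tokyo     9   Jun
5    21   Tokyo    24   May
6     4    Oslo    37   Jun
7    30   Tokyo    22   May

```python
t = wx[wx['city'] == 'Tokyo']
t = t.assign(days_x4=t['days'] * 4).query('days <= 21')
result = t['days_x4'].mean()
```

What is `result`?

46.4

filter rows where city == 'Tokyo':
   days   city  high month
1     5  Tokyo    19   May
2     6  Tokyo    -7   May
3     8  Tokyo    27   May
4    18  Tokyo     9   Jun
5    21  Tokyo    24   May
7    30  Tokyo    22   May
add column days_x4 = t['days'] * 4:
   days   city  high month  days_x4
1     5  Tokyo    19   May       20
2     6  Tokyo    -7   May       24
3     8  Tokyo    27   May       32
4    18  Tokyo     9   Jun       72
5    21  Tokyo    24   May       84
7    30  Tokyo    22   May      120
filter rows where days <= 21:
   days   city  high month  days_x4
1     5  Tokyo    19   May       20
2     6  Tokyo    -7   May       24
3     8  Tokyo    27   May       32
4    18  Tokyo     9   Jun       72
5    21  Tokyo    24   May       84
Then the mean of column 'days_x4': 46.4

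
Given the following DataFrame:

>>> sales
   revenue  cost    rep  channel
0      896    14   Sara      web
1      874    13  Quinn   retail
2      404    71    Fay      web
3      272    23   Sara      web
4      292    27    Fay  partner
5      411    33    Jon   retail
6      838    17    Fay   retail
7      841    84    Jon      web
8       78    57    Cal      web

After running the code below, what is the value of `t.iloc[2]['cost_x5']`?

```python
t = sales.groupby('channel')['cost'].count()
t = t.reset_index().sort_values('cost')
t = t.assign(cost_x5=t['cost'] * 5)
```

group by channel, count of cost:
channel
partner    1
retail     3
web        5
Name: cost, dtype: int64
reset_index():
   channel  cost
0  partner     1
1   retail     3
2      web     5
sort by cost:
   channel  cost
0  partner     1
1   retail     3
2      web     5
add column cost_x5 = t['cost'] * 5:
   channel  cost  cost_x5
0  partner     1        5
1   retail     3       15
2      web     5       25
So iloc[2]['cost_x5'] = 25.

25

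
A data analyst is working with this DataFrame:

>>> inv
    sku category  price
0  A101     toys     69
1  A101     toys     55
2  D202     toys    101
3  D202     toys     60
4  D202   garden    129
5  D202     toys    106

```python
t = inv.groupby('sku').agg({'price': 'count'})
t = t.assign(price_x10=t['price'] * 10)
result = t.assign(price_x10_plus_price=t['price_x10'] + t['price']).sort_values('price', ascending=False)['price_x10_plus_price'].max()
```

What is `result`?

group by sku, count of price:
      price
sku        
A101      2
D202      4
add column price_x10 = t['price'] * 10:
      price  price_x10
sku                   
A101      2         20
D202      4         40
add column price_x10_plus_price = t['price_x10'] + t['price']:
      price  price_x10  price_x10_plus_price
sku                                         
A101      2         20                    22
D202      4         40                    44
sort by price descending:
      price  price_x10  price_x10_plus_price
sku                                         
D202      4         40                    44
A101      2         20                    22
Finally, max of column 'price_x10_plus_price' = 44.

44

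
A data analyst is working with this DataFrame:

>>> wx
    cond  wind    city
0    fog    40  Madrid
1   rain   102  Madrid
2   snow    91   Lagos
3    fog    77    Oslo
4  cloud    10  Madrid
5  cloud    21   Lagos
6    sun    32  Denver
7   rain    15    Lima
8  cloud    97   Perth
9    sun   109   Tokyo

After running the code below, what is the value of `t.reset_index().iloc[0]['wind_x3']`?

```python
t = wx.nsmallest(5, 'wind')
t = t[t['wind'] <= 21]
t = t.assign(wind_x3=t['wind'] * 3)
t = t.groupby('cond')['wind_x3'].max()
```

63

take 5 rows with smallest wind:
    cond  wind    city
4  cloud    10  Madrid
7   rain    15    Lima
5  cloud    21   Lagos
6    sun    32  Denver
0    fog    40  Madrid
filter rows where wind <= 21:
    cond  wind    city
4  cloud    10  Madrid
7   rain    15    Lima
5  cloud    21   Lagos
add column wind_x3 = t['wind'] * 3:
    cond  wind    city  wind_x3
4  cloud    10  Madrid       30
7   rain    15    Lima       45
5  cloud    21   Lagos       63
group by cond, max of wind_x3:
cond
cloud    63
rain     45
Name: wind_x3, dtype: int64
reset_index():
    cond  wind_x3
0  cloud       63
1   rain       45
Then the value at position 0, column 'wind_x3': 63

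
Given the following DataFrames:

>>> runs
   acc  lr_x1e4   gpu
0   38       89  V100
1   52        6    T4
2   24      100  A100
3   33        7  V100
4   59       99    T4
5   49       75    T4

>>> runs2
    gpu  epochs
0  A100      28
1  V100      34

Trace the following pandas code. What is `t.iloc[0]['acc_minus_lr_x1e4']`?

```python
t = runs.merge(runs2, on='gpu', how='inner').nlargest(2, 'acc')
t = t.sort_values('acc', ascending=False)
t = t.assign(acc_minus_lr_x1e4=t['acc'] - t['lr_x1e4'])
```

merge on 'gpu' (how='inner') → 3 rows:
   acc  lr_x1e4   gpu  epochs
0   38       89  V100      34
1   24      100  A100      28
2   33        7  V100      34
take 2 rows with largest acc:
   acc  lr_x1e4   gpu  epochs
0   38       89  V100      34
2   33        7  V100      34
sort by acc descending:
   acc  lr_x1e4   gpu  epochs
0   38       89  V100      34
2   33        7  V100      34
add column acc_minus_lr_x1e4 = t['acc'] - t['lr_x1e4']:
   acc  lr_x1e4   gpu  epochs  acc_minus_lr_x1e4
0   38       89  V100      34                -51
2   33        7  V100      34                 26

-51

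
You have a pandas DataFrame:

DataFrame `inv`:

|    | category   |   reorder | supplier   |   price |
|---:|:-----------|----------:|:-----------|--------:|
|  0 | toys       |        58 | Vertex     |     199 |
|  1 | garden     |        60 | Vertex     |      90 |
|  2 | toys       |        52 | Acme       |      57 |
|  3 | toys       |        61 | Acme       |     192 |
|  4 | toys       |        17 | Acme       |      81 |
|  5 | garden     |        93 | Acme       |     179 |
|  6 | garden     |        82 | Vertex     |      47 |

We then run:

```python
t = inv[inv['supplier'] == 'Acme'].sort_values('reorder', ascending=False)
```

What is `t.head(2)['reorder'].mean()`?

filter rows where supplier == 'Acme':
  category  reorder supplier  price
2     toys       52     Acme     57
3     toys       61     Acme    192
4     toys       17     Acme     81
5   garden       93     Acme    179
sort by reorder descending:
  category  reorder supplier  price
5   garden       93     Acme    179
3     toys       61     Acme    192
2     toys       52     Acme     57
4     toys       17     Acme     81
take first 2 rows:
  category  reorder supplier  price
5   garden       93     Acme    179
3     toys       61     Acme    192
So mean() = 77.0.

77.0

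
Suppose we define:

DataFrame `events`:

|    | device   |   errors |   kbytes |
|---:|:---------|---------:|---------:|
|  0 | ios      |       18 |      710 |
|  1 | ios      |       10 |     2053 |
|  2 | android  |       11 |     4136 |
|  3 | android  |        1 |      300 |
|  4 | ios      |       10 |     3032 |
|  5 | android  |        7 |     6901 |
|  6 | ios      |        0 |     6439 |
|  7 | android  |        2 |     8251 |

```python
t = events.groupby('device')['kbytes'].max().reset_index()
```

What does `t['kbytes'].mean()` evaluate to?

7345.0

group by device, max of kbytes:
device
android    8251
ios        6439
Name: kbytes, dtype: int64
reset_index():
    device  kbytes
0  android    8251
1      ios    6439
Then the mean of column 'kbytes': 7345.0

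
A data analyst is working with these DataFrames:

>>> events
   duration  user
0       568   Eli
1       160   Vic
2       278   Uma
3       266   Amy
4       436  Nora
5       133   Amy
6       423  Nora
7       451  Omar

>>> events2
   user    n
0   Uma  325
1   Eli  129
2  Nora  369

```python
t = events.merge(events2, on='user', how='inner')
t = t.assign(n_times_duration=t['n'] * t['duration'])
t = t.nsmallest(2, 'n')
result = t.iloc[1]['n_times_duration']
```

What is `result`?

90350

merge on 'user' (how='inner') → 4 rows:
   duration  user    n
0       568   Eli  129
1       278   Uma  325
2       436  Nora  369
3       423  Nora  369
add column n_times_duration = t['n'] * t['duration']:
   duration  user    n  n_times_duration
0       568   Eli  129             73272
1       278   Uma  325             90350
2       436  Nora  369            160884
3       423  Nora  369            156087
take 2 rows with smallest n:
   duration user    n  n_times_duration
0       568  Eli  129             73272
1       278  Uma  325             90350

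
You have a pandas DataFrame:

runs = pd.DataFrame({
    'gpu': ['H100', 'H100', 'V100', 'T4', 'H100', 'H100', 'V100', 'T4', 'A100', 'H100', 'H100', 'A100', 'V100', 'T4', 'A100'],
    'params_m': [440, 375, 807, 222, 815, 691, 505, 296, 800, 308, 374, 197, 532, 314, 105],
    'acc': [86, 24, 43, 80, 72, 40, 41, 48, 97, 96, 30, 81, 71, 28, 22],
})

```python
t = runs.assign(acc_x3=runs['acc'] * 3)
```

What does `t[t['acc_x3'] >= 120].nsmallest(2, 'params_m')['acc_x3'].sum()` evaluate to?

add column acc_x3 = runs['acc'] * 3:
     gpu  params_m  acc  acc_x3
0   H100       440   86     258
1   H100       375   24      72
2   V100       807   43     129
3     T4       222   80     240
4   H100       815   72     216
5   H100       691   40     120
6   V100       505   41     123
7     T4       296   48     144
8   A100       800   97     291
9   H100       308   96     288
10  H100       374   30      90
11  A100       197   81     243
12  V100       532   71     213
13    T4       314   28      84
14  A100       105   22      66
filter rows where acc_x3 >= 120:
     gpu  params_m  acc  acc_x3
0   H100       440   86     258
2   V100       807   43     129
3     T4       222   80     240
4   H100       815   72     216
5   H100       691   40     120
6   V100       505   41     123
7     T4       296   48     144
8   A100       800   97     291
9   H100       308   96     288
11  A100       197   81     243
12  V100       532   71     213
take 2 rows with smallest params_m:
     gpu  params_m  acc  acc_x3
11  A100       197   81     243
3     T4       222   80     240
Taking the sum of column 'acc_x3' gives 483.

483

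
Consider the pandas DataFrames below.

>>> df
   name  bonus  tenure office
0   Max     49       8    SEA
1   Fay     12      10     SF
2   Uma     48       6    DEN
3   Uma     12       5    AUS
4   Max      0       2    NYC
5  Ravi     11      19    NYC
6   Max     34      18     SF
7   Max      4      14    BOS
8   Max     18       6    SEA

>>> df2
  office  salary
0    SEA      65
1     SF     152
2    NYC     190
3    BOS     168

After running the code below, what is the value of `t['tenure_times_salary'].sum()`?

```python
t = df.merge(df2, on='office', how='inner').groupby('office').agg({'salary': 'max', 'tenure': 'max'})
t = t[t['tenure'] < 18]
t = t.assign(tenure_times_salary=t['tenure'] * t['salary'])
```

2872

merge on 'office' (how='inner') → 7 rows:
   name  bonus  tenure office  salary
0   Max     49       8    SEA      65
1   Fay     12      10     SF     152
2   Max      0       2    NYC     190
3  Ravi     11      19    NYC     190
4   Max     34      18     SF     152
5   Max      4      14    BOS     168
6   Max     18       6    SEA      65
group by office: max(salary), max(tenure):
        salary  tenure
office                
BOS        168      14
NYC        190      19
SEA         65       8
SF         152      18
filter rows where tenure < 18:
        salary  tenure
office                
BOS        168      14
SEA         65       8
add column tenure_times_salary = t['tenure'] * t['salary']:
        salary  tenure  tenure_times_salary
office                                     
BOS        168      14                 2352
SEA         65       8                  520
sum of column 'tenure_times_salary' → 2872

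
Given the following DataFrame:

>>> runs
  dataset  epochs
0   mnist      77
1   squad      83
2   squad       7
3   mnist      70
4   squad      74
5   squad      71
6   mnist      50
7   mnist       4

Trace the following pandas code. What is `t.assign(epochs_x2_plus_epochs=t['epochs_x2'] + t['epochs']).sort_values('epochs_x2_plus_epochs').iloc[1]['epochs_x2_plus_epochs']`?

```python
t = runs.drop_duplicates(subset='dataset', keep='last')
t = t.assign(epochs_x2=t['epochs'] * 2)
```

drop duplicate dataset (keep=last):
  dataset  epochs
5   squad      71
7   mnist       4
add column epochs_x2 = t['epochs'] * 2:
  dataset  epochs  epochs_x2
5   squad      71        142
7   mnist       4          8
add column epochs_x2_plus_epochs = t['epochs_x2'] + t['epochs']:
  dataset  epochs  epochs_x2  epochs_x2_plus_epochs
5   squad      71        142                    213
7   mnist       4          8                     12
sort by epochs_x2_plus_epochs:
  dataset  epochs  epochs_x2  epochs_x2_plus_epochs
7   mnist       4          8                     12
5   squad      71        142                    213
value at position 1, column 'epochs_x2_plus_epochs' → 213

213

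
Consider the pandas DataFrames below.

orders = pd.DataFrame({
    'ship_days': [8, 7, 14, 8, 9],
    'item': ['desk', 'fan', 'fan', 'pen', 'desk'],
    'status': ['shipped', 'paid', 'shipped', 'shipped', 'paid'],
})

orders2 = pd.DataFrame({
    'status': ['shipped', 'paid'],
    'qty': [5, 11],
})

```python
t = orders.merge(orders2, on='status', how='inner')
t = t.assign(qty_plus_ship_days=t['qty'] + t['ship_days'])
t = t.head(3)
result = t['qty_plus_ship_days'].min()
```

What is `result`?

13

merge on 'status' (how='inner') → 5 rows:
   ship_days  item   status  qty
0          8  desk  shipped    5
1          7   fan     paid   11
2         14   fan  shipped    5
3          8   pen  shipped    5
4          9  desk     paid   11
add column qty_plus_ship_days = t['qty'] + t['ship_days']:
   ship_days  item   status  qty  qty_plus_ship_days
0          8  desk  shipped    5                  13
1          7   fan     paid   11                  18
2         14   fan  shipped    5                  19
3          8   pen  shipped    5                  13
4          9  desk     paid   11                  20
take first 3 rows:
   ship_days  item   status  qty  qty_plus_ship_days
0          8  desk  shipped    5                  13
1          7   fan     paid   11                  18
2         14   fan  shipped    5                  19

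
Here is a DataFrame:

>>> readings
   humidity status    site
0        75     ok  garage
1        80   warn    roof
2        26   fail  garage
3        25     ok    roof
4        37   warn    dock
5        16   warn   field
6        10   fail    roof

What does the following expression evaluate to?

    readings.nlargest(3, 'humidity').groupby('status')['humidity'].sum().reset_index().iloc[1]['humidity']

take 3 rows with largest humidity:
   humidity status    site
1        80   warn    roof
0        75     ok  garage
4        37   warn    dock
group by status, sum of humidity:
status
ok       75
warn    117
Name: humidity, dtype: int64
reset_index():
  status  humidity
0     ok        75
1   warn       117
The value at position 1, column 'humidity' is 117.

117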